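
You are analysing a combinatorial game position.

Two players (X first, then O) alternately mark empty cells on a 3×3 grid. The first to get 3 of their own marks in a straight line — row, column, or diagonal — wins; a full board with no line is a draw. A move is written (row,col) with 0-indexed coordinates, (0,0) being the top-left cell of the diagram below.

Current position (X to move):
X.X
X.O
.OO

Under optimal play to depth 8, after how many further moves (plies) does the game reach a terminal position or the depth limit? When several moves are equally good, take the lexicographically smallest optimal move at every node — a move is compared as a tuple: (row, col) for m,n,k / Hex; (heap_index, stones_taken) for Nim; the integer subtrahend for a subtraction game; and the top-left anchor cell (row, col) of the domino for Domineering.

ply 1, X at X.X/X.O/.OO | (0,1)=+1→XXX/X.O/.OO*; (1,1)=-1→X.X/XXO/.OO; (2,0)=+1→X.X/X.O/XOO
ply 2: XXX/X.O/.OO is terminal -1 (O); from X.X/X.O/.OO depth 8

PV length from [X.X/X.O/.OO]: 1 ply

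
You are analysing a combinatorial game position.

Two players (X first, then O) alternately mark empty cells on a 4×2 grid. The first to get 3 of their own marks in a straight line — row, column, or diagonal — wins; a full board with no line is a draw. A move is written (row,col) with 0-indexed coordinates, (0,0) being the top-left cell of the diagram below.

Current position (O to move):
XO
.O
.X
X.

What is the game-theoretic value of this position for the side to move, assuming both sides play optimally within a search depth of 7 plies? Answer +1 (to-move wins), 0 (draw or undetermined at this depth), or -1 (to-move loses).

value(XO/.O/.X/X., O) = 0

[XO/.O/.X/X.] O move#1: (1,0):+0/XO/OO/.X/X.*, (2,0):+0/XO/.O/OX/X., (3,1):+0/XO/.O/.X/XO
[XO/OO/.X/X.] X move#2: (2,0):+0/XO/OO/XX/X.*, (3,1):+0/XO/OO/.X/XX
[XO/OO/XX/X.] O move#3: (3,1):+0/XO/OO/XX/XO*
[XO/OO/XX/XO] end (terminal +0, X#4); searched XO/.O/.X/X. to 7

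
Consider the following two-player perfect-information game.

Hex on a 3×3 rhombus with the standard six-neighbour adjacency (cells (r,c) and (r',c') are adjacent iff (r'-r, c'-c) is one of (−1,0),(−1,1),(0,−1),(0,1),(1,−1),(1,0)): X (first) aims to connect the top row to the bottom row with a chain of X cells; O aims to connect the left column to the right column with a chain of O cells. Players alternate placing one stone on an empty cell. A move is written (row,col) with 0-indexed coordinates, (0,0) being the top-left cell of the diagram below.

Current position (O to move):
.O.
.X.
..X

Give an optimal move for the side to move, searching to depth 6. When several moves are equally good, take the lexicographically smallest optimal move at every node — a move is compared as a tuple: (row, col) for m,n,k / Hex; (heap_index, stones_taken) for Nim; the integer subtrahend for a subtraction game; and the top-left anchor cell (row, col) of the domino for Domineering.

O's best at [.O./.X./..X]: (0,2)

[.O./.X./..X] O move#1: (0,0):-1/OO./.X./..X, (0,2):+1/.OO/.X./..X*, (1,0):-1/.O./OX./..X, (1,2):-1/.O./.XO/..X, (2,0):-1/.O./.X./O.X, (2,1):-1/.O./.X./.OX
[.OO/.X./..X] X move#2: (0,0):-1/XOO/.X./..X*, (1,0):-1/.OO/XX./..X, (1,2):-1/.OO/.XX/..X, (2,0):-1/.OO/.X./X.X, (2,1):-1/.OO/.X./.XX
[XOO/.X./..X] O move#3: (1,0):+1/XOO/OX./..X*, (1,2):-1/XOO/.XO/..X, (2,0):-1/XOO/.X./O.X, (2,1):-1/XOO/.X./.OX
[XOO/OX./..X] end (terminal -1, X#4); searched .O./.X./..X to 6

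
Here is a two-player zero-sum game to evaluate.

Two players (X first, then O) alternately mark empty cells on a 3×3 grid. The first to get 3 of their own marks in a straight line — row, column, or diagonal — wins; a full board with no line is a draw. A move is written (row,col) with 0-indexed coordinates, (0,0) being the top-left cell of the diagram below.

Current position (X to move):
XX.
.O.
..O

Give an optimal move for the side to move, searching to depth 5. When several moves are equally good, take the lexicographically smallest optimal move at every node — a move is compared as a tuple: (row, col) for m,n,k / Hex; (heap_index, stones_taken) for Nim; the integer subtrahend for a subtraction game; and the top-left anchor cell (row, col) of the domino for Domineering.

p1 X@[XX./.O./..O]: (0,2)[XXX/.O./..O]+1* (1,0)[XX./XO./..O]+1 (1,2)[XX./.OX/..O]+0 (2,0)[XX./.O./X.O]+1 (2,1)[XX./.O./.XO]-1
p2 O@[XXX/.O./..O] terminal -1; root [XX./.O./..O] d5

X's best at [XX./.O./..O]: (0,2)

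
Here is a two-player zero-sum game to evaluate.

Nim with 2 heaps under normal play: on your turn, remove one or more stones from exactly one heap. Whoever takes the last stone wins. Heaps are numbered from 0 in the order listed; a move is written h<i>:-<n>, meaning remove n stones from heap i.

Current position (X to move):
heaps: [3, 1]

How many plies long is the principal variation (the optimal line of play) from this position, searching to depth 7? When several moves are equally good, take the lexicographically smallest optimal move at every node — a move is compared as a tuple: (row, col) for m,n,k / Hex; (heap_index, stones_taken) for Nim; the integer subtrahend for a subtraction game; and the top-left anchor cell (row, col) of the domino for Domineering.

PV length from [(3,1)]: 3 plies

ply 1, X at (3,1) | h0:-1=-1→(2,1); h0:-2=+1→(1,1)*; h0:-3=-1→(0,1); h1:-1=-1→(3,0)
ply 2, O at (1,1) | h0:-1=-1→(0,1)*; h1:-1=-1→(1,0)
ply 3, X at (0,1) | h1:-1=+1→(0,0)*
ply 4: (0,0) is terminal -1 (O); from (3,1) depth 7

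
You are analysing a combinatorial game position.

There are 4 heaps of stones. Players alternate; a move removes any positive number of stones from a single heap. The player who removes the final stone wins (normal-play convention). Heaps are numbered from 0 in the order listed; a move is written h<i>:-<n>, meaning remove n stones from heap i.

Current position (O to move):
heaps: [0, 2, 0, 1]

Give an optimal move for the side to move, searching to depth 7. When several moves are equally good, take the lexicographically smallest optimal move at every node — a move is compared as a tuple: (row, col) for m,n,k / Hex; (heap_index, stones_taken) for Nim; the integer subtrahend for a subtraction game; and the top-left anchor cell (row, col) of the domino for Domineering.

O's best at [(0,2,0,1)]: h1:-1

[(0,2,0,1)] O move#1: h1:-1:+1/(0,1,0,1)*, h1:-2:-1/(0,0,0,1), h3:-1:-1/(0,2,0,0)
[(0,1,0,1)] X move#2: h1:-1:-1/(0,0,0,1)*, h3:-1:-1/(0,1,0,0)
[(0,0,0,1)] O move#3: h3:-1:+1/(0,0,0,0)*
[(0,0,0,0)] end (terminal -1, X#4); searched (0,2,0,1) to 7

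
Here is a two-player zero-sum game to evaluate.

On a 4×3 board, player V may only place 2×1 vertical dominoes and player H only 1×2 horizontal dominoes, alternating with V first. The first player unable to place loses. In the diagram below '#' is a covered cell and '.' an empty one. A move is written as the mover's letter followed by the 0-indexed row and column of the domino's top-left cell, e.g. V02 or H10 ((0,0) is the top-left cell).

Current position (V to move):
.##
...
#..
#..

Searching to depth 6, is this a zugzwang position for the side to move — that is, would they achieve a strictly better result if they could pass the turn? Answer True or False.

zugzwang(.##/.../#../#.., V) = False

p1 V@[.##/.../#../#..]: V00[###/#../#../#..]-1 V11[.##/.#./##./#..]+1* V12[.##/..#/#.#/#..]+1 V21[.##/.../##./##.]+1 V22[.##/.../#.#/#.#]+1
p2 H@[.##/.#./##./#..]: H31[.##/.#./##./###]-1*
p3 V@[.##/.#./##./###]: V00[###/##./##./###]+1* V12[.##/.##/###/###]+1
p4 H@[###/##./##./###] terminal -1; root [.##/.../#../#..] d6
suppose V passes — search the same position with H to move:
pass> p1 H@[.##/.../#../#..]: H10[.##/##./#../#..]-1 H11[.##/.##/#../#..]-1 H21[.##/.../###/#..]+1* H31[.##/.../#../###]-1
pass> p2 V@[.##/.../###/#..]: V00[###/#../###/#..]-1*
pass> p3 H@[###/#../###/#..]: H11[###/###/###/#..]+1* H31[###/#../###/###]+1
pass> p4 V@[###/###/###/#..] terminal -1; root [.##/.../#../#..] d6
for V: play +1, pass -1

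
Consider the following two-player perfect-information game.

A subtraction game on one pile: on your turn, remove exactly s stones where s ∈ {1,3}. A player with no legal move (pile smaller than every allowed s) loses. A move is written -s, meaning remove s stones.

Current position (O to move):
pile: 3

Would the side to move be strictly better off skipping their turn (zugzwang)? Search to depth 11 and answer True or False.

zugzwang(3, O) = False

p1 O@[3]: -1[2]+1* -3[0]+1
p2 X@[2]: -1[1]-1*
p3 O@[1]: -1[0]+1*
p4 X@[0] terminal -1; root [3] d11
if O skipped the turn, X would face:
~ p1 X@[3]: -1[2]+1* -3[0]+1
~ p2 O@[2]: -1[1]-1*
~ p3 X@[1]: -1[0]+1*
~ p4 O@[0] terminal -1; root [3] d11
compare (O): move=+1 vs pass=-1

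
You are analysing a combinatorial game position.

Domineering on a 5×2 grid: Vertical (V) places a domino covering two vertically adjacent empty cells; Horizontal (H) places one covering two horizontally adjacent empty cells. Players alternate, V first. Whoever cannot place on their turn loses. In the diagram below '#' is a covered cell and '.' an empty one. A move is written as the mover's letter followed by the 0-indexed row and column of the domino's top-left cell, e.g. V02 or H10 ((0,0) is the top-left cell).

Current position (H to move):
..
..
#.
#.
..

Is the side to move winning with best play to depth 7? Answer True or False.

H winning at [../../#./#./..]: True

p1 H@[../../#./#./..]: H00[##/../#./#./..]+1* H10[../##/#./#./..]+1 H40[../../#./#./##]-1
p2 V@[##/../#./#./..]: V11[##/.#/##/#./..]-1* V21[##/../##/##/..]-1 V31[##/../#./##/.#]-1
p3 H@[##/.#/##/#./..]: H40[##/.#/##/#./##]+1*
p4 V@[##/.#/##/#./##] terminal -1; root [../../#./#./..] d7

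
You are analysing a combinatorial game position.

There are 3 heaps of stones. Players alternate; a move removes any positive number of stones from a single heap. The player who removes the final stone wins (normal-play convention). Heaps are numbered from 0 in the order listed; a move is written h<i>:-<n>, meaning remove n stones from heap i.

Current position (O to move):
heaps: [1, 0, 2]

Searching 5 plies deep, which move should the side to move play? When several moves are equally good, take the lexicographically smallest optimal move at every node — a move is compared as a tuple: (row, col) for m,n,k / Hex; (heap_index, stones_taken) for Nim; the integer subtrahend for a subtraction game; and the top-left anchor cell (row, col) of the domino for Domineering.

O's best at [(1,0,2)]: h2:-1

ply 1, O at (1,0,2) | h0:-1=-1→(0,0,2); h2:-1=+1→(1,0,1)*; h2:-2=-1→(1,0,0)
ply 2, X at (1,0,1) | h0:-1=-1→(0,0,1)*; h2:-1=-1→(1,0,0)
ply 3, O at (0,0,1) | h2:-1=+1→(0,0,0)*
ply 4: (0,0,0) is terminal -1 (X); from (1,0,2) depth 5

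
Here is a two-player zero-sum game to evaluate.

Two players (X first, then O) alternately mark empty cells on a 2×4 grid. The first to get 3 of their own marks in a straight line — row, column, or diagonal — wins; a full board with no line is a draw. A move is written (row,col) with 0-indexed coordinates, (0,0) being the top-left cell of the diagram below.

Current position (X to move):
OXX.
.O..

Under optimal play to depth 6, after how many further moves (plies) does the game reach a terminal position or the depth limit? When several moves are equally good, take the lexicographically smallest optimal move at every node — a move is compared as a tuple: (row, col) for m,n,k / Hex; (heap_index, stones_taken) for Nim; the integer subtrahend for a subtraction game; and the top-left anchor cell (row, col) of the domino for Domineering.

ply 1, X at OXX./.O.. | (0,3)=+1→OXXX/.O..*; (1,0)=+0→OXX./XO..; (1,2)=+0→OXX./.OX.; (1,3)=+0→OXX./.O.X
ply 2: OXXX/.O.. is terminal -1 (O); from OXX./.O.. depth 6

PV length from [OXX./.O..]: 1 ply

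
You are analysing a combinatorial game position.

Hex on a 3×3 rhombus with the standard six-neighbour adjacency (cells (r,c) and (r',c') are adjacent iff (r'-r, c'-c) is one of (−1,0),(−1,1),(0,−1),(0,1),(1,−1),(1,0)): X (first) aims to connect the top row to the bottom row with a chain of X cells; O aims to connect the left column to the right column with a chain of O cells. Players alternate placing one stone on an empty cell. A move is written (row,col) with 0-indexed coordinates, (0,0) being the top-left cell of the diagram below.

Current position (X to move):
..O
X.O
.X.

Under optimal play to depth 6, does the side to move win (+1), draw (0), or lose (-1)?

value(..O/X.O/.X., X) = +1

p1 X@[..O/X.O/.X.]: (0,0)[X.O/X.O/.X.]+1* (0,1)[.XO/X.O/.X.]+1 (1,1)[..O/XXO/.X.]+1 (2,0)[..O/X.O/XX.]+1 (2,2)[..O/X.O/.XX]+1
p2 O@[X.O/X.O/.X.]: (0,1)[XOO/X.O/.X.]-1* (1,1)[X.O/XOO/.X.]-1 (2,0)[X.O/X.O/OX.]-1 (2,2)[X.O/X.O/.XO]-1
p3 X@[XOO/X.O/.X.]: (1,1)[XOO/XXO/.X.]+1* (2,0)[XOO/X.O/XX.]+1 (2,2)[XOO/X.O/.XX]+1
p4 O@[XOO/XXO/.X.] terminal -1; root [..O/X.O/.X.] d6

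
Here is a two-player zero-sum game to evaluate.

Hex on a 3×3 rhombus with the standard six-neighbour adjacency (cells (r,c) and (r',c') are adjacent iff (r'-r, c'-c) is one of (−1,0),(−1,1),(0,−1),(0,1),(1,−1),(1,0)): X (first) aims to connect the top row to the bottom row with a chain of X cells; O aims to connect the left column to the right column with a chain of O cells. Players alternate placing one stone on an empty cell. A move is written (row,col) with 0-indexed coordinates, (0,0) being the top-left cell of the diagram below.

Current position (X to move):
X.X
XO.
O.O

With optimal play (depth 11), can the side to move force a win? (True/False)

ply 1, X at X.X/XO./O.O | (0,1)=-1→XXX/XO./O.O*; (1,2)=-1→X.X/XOX/O.O; (2,1)=-1→X.X/XO./OXO
ply 2, O at XXX/XO./O.O | (1,2)=+1→XXX/XOO/O.O*; (2,1)=+1→XXX/XO./OOO
ply 3: XXX/XOO/O.O is terminal -1 (X); from X.X/XO./O.O depth 11

X winning at [X.X/XO./O.O]: False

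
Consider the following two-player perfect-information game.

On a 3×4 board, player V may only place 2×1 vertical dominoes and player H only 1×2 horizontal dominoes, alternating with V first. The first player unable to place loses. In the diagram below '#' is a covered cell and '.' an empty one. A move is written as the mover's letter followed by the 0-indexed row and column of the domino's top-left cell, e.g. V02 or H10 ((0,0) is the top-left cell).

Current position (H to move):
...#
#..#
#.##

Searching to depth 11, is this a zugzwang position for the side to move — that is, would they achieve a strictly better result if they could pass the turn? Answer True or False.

ply 1, H at ...#/#..#/#.## | H00=-1→##.#/#..#/#.##; H01=-1→.###/#..#/#.##; H11=+1→...#/####/#.##*
ply 2: ...#/####/#.## is terminal -1 (V); from ...#/#..#/#.## depth 11
if H skipped the turn, V would face:
~ ply 1, V at ...#/#..#/#.## | V01=+1→.#.#/##.#/#.##*; V02=+1→..##/#.##/#.##; V11=-1→...#/##.#/####
~ ply 2: .#.#/##.#/#.## is terminal -1 (H); from ...#/#..#/#.## depth 11
compare (H): move=+1 vs pass=-1

zugzwang(...#/#..#/#.##, H) = False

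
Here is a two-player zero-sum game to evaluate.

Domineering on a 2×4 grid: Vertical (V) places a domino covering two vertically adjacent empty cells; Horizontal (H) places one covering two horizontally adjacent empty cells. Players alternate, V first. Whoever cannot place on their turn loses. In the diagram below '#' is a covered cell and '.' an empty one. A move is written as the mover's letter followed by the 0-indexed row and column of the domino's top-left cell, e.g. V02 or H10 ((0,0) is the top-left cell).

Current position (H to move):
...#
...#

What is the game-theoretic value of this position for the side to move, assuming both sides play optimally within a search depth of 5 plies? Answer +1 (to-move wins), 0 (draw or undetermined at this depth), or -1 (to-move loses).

value(...#/...#, H) = +1

p1 H@[...#/...#]: H00[##.#/...#]+1* H01[.###/...#]+1 H10[...#/##.#]+1 H11[...#/.###]+1
p2 V@[##.#/...#]: V02[####/..##]-1*
p3 H@[####/..##]: H10[####/####]+1*
p4 V@[####/####] terminal -1; root [...#/...#] d5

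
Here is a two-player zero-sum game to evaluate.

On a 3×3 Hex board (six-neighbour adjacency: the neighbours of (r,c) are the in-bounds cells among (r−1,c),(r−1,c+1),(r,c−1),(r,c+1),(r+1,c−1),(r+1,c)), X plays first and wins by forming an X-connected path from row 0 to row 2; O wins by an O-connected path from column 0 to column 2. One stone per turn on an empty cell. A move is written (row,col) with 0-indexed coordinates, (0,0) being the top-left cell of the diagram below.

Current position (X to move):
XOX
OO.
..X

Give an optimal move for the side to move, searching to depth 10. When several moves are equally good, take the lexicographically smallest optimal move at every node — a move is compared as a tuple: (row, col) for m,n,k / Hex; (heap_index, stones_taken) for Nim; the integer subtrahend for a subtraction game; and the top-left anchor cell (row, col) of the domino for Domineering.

X's best at [XOX/OO./..X]: (1,2)

[XOX/OO./..X] X move#1: (1,2):+1/XOX/OOX/..X*, (2,0):-1/XOX/OO./X.X, (2,1):-1/XOX/OO./.XX
[XOX/OOX/..X] end (terminal -1, O#2); searched XOX/OO./..X to 10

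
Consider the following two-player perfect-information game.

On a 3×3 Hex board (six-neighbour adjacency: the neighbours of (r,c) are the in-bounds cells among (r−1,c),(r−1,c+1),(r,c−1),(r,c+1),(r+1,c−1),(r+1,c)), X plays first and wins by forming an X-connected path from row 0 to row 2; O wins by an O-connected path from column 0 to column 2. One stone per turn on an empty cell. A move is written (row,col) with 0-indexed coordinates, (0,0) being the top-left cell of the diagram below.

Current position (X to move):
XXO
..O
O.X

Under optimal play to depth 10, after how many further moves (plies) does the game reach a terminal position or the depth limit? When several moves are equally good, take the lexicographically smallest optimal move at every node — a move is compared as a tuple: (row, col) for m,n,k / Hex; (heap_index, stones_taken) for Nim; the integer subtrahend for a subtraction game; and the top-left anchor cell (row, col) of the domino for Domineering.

PV length from [XXO/..O/O.X]: 2 plies

p1 X@[XXO/..O/O.X]: (1,0)[XXO/X.O/O.X]-1* (1,1)[XXO/.XO/O.X]-1 (2,1)[XXO/..O/OXX]-1
p2 O@[XXO/X.O/O.X]: (1,1)[XXO/XOO/O.X]+1* (2,1)[XXO/X.O/OOX]+1
p3 X@[XXO/XOO/O.X] terminal -1; root [XXO/..O/O.X] d10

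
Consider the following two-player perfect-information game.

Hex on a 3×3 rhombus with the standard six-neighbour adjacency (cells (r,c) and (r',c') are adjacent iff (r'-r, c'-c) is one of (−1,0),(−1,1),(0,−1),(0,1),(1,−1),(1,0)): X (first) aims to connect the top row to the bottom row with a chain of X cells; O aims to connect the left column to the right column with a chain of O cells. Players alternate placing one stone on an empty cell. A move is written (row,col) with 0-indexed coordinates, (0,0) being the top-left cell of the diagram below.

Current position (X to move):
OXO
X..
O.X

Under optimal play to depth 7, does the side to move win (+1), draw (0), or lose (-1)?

ply 1, X at OXO/X../O.X | (1,1)=+1→OXO/XX./O.X*; (1,2)=-1→OXO/X.X/O.X; (2,1)=-1→OXO/X../OXX
ply 2, O at OXO/XX./O.X | (1,2)=-1→OXO/XXO/O.X*; (2,1)=-1→OXO/XX./OOX
ply 3, X at OXO/XXO/O.X | (2,1)=+1→OXO/XXO/OXX*
ply 4: OXO/XXO/OXX is terminal -1 (O); from OXO/X../O.X depth 7

value(OXO/X../O.X, X) = +1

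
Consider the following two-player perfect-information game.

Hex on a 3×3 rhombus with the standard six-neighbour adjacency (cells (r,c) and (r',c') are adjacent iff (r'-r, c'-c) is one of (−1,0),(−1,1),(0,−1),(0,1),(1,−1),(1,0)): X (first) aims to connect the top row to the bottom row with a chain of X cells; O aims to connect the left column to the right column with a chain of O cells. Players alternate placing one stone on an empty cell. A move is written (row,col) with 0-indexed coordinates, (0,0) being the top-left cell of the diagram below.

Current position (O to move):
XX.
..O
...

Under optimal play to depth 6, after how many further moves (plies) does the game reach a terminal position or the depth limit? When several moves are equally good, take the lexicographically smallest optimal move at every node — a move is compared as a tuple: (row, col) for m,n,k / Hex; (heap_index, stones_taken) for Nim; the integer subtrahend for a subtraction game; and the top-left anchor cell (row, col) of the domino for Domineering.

PV length from [XX./..O/...]: 3 plies

[XX./..O/...] O move#1: (0,2):-1/XXO/..O/..., (1,0):-1/XX./O.O/..., (1,1):+1/XX./.OO/...*, (2,0):+1/XX./..O/O.., (2,1):-1/XX./..O/.O., (2,2):-1/XX./..O/..O
[XX./.OO/...] X move#2: (0,2):-1/XXX/.OO/...*, (1,0):-1/XX./XOO/..., (2,0):-1/XX./.OO/X.., (2,1):-1/XX./.OO/.X., (2,2):-1/XX./.OO/..X
[XXX/.OO/...] O move#3: (1,0):+1/XXX/OOO/...*, (2,0):+1/XXX/.OO/O.., (2,1):+1/XXX/.OO/.O., (2,2):+1/XXX/.OO/..O
[XXX/OOO/...] end (terminal -1, X#4); searched XX./..O/... to 6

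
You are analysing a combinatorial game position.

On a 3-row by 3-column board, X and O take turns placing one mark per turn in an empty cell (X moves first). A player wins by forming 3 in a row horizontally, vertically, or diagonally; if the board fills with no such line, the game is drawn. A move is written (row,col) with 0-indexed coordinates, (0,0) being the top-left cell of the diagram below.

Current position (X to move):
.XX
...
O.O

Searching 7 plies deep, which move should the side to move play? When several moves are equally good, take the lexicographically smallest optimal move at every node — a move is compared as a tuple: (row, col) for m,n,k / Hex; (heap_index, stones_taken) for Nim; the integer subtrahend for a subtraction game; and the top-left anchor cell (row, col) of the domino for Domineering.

[.XX/.../O.O] X move#1: (0,0):+1/XXX/.../O.O*, (1,0):-1/.XX/X../O.O, (1,1):-1/.XX/.X./O.O, (1,2):-1/.XX/..X/O.O, (2,1):+1/.XX/.../OXO
[XXX/.../O.O] end (terminal -1, O#2); searched .XX/.../O.O to 7

X's best at [.XX/.../O.O]: (0,0)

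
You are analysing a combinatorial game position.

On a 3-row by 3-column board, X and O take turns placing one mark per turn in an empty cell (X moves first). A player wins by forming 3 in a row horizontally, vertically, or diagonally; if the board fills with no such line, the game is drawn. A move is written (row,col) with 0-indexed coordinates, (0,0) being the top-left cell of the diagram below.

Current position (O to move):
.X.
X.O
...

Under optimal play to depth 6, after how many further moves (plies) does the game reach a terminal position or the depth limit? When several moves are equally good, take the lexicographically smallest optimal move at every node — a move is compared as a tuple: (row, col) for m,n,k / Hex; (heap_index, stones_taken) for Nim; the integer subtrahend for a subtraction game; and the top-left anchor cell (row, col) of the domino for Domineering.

PV length from [.X./X.O/...]: 6 plies

ply 1, O at .X./X.O/... | (0,0)=+0→OX./X.O/...*; (0,2)=-1→.XO/X.O/...; (1,1)=-1→.X./XOO/...; (2,0)=+0→.X./X.O/O..; (2,1)=-1→.X./X.O/.O.; (2,2)=-1→.X./X.O/..O
ply 2, X at OX./X.O/... | (0,2)=+0→OXX/X.O/...*; (1,1)=+0→OX./XXO/...; (2,0)=-1→OX./X.O/X..; (2,1)=+0→OX./X.O/.X.; (2,2)=+0→OX./X.O/..X
ply 3, O at OXX/X.O/... | (1,1)=+0→OXX/XOO/...*; (2,0)=+0→OXX/X.O/O..; (2,1)=+0→OXX/X.O/.O.; (2,2)=-1→OXX/X.O/..O
ply 4, X at OXX/XOO/... | (2,0)=-1→OXX/XOO/X..; (2,1)=-1→OXX/XOO/.X.; (2,2)=+0→OXX/XOO/..X*
ply 5, O at OXX/XOO/..X | (2,0)=+0→OXX/XOO/O.X*; (2,1)=+0→OXX/XOO/.OX
ply 6, X at OXX/XOO/O.X | (2,1)=+0→OXX/XOO/OXX*
ply 7: OXX/XOO/OXX is terminal +0 (O); from .X./X.O/... depth 6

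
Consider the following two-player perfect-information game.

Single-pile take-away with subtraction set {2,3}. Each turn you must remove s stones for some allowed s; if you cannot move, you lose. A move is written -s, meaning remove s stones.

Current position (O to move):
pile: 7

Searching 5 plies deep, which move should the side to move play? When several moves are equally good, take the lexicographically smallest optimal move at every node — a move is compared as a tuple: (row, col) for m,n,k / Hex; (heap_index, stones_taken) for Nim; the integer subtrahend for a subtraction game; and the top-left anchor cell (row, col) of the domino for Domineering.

O's best at [7]: -2

p1 O@[7]: -2[5]+1* -3[4]-1
p2 X@[5]: -2[3]-1* -3[2]-1
p3 O@[3]: -2[1]+1* -3[0]+1
p4 X@[1] terminal -1; root [7] d5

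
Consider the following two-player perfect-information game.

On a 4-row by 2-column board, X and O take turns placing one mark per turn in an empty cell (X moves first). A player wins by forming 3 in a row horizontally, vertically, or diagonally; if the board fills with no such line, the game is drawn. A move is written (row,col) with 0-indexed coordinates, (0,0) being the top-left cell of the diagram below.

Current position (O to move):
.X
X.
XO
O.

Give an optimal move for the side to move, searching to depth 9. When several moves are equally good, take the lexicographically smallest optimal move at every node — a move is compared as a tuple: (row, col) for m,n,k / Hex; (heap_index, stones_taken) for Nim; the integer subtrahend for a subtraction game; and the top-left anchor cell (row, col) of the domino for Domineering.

ply 1, O at .X/X./XO/O. | (0,0)=+0→OX/X./XO/O.*; (1,1)=-1→.X/XO/XO/O.; (3,1)=-1→.X/X./XO/OO
ply 2, X at OX/X./XO/O. | (1,1)=+0→OX/XX/XO/O.*; (3,1)=+0→OX/X./XO/OX
ply 3, O at OX/XX/XO/O. | (3,1)=+0→OX/XX/XO/OO*
ply 4: OX/XX/XO/OO is terminal +0 (X); from .X/X./XO/O. depth 9

O's best at [.X/X./XO/O.]: (0,0)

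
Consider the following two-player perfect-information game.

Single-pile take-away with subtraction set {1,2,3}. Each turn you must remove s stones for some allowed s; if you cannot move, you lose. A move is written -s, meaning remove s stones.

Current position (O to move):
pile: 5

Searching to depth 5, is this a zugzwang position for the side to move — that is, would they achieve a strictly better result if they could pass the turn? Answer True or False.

p1 O@[5]: -1[4]+1* -2[3]-1 -3[2]-1
p2 X@[4]: -1[3]-1* -2[2]-1 -3[1]-1
p3 O@[3]: -1[2]-1 -2[1]-1 -3[0]+1*
p4 X@[0] terminal -1; root [5] d5
if O skipped the turn, X would face:
~ p1 X@[5]: -1[4]+1* -2[3]-1 -3[2]-1
~ p2 O@[4]: -1[3]-1* -2[2]-1 -3[1]-1
~ p3 X@[3]: -1[2]-1 -2[1]-1 -3[0]+1*
~ p4 O@[0] terminal -1; root [5] d5
compare (O): move=+1 vs pass=-1

zugzwang(5, O) = False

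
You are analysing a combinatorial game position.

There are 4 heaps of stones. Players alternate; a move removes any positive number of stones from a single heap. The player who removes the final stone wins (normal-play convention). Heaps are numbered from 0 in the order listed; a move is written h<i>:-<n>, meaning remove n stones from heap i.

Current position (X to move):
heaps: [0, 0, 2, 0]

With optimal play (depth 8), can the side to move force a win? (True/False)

[(0,0,2,0)] X move#1: h2:-1:-1/(0,0,1,0), h2:-2:+1/(0,0,0,0)*
[(0,0,0,0)] end (terminal -1, O#2); searched (0,0,2,0) to 8

X winning at [(0,0,2,0)]: True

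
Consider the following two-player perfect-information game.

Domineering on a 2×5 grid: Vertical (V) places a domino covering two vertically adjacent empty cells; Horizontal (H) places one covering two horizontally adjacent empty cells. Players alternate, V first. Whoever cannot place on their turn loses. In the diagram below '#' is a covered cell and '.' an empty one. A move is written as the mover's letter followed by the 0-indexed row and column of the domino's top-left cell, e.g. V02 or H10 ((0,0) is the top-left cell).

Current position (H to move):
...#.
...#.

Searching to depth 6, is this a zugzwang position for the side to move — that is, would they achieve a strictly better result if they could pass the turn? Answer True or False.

zugzwang(...#./...#., H) = False

p1 H@[...#./...#.]: H00[##.#./...#.]-1* H01[.###./...#.]-1 H10[...#./##.#.]-1 H11[...#./.###.]-1
p2 V@[##.#./...#.]: V02[####./..##.]+1* V04[##.##/...##]-1
p3 H@[####./..##.]: H10[####./####.]-1*
p4 V@[####./####.]: V04[#####/#####]+1*
p5 H@[#####/#####] terminal -1; root [...#./...#.] d6
if H skipped the turn, V would face:
~ p1 V@[...#./...#.]: V00[#..#./#..#.]-1 V01[.#.#./.#.#.]+1* V02[..##./..##.]-1 V04[...##/...##]-1
~ p2 H@[.#.#./.#.#.] terminal -1; root [...#./...#.] d6
compare (H): move=-1 vs pass=-1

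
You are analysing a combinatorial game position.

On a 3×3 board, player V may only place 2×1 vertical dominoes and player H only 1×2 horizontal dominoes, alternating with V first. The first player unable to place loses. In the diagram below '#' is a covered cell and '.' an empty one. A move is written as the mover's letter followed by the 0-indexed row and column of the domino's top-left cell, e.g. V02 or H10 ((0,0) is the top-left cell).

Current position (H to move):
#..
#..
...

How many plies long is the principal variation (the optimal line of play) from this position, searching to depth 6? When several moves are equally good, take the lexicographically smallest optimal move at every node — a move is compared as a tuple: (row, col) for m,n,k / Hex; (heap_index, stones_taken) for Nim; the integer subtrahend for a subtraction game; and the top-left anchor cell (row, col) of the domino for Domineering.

PV length from [#../#../...]: 1 ply

[#../#../...] H move#1: H01:-1/###/#../..., H11:+1/#../###/...*, H20:-1/#../#../##., H21:-1/#../#../.##
[#../###/...] end (terminal -1, V#2); searched #../#../... to 6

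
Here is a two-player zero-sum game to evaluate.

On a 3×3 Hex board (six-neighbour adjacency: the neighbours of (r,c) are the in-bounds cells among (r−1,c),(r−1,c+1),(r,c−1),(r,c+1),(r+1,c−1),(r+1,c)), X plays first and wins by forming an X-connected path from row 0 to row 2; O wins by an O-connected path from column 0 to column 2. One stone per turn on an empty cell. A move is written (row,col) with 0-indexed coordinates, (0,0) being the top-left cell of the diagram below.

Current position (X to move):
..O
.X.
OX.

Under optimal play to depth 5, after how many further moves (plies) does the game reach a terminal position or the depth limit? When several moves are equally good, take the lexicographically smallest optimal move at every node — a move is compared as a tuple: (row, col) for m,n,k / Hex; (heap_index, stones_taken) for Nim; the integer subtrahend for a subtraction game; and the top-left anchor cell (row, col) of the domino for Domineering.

p1 X@[..O/.X./OX.]: (0,0)[X.O/.X./OX.]+1* (0,1)[.XO/.X./OX.]+1 (1,0)[..O/XX./OX.]+1 (1,2)[..O/.XX/OX.]-1 (2,2)[..O/.X./OXX]-1
p2 O@[X.O/.X./OX.]: (0,1)[XOO/.X./OX.]-1* (1,0)[X.O/OX./OX.]-1 (1,2)[X.O/.XO/OX.]-1 (2,2)[X.O/.X./OXO]-1
p3 X@[XOO/.X./OX.]: (1,0)[XOO/XX./OX.]+1* (1,2)[XOO/.XX/OX.]-1 (2,2)[XOO/.X./OXX]-1
p4 O@[XOO/XX./OX.] terminal -1; root [..O/.X./OX.] d5

PV length from [..O/.X./OX.]: 3 plies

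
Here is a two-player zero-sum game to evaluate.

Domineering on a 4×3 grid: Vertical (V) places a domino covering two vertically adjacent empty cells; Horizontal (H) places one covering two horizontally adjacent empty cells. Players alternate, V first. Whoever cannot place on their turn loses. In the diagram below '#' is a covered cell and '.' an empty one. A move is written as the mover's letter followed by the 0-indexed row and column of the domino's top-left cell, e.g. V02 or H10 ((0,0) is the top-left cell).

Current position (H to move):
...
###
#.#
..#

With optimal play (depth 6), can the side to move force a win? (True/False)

H winning at [.../###/#.#/..#]: True

[.../###/#.#/..#] H move#1: H00:-1/##./###/#.#/..#, H01:-1/.##/###/#.#/..#, H30:+1/.../###/#.#/###*
[.../###/#.#/###] end (terminal -1, V#2); searched .../###/#.#/..# to 6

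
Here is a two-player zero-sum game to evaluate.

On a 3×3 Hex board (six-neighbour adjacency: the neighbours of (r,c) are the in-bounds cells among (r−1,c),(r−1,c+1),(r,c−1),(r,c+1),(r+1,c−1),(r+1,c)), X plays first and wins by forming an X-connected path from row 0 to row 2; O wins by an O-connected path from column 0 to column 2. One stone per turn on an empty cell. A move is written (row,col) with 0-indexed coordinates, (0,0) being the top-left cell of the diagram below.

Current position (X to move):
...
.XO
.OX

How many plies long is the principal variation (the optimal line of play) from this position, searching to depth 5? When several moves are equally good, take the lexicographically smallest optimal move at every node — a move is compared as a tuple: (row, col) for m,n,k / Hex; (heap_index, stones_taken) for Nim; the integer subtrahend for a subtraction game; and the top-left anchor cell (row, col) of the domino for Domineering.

p1 X@[.../.XO/.OX]: (0,0)[X../.XO/.OX]-1 (0,1)[.X./.XO/.OX]-1 (0,2)[..X/.XO/.OX]-1 (1,0)[.../XXO/.OX]-1 (2,0)[.../.XO/XOX]+1*
p2 O@[.../.XO/XOX]: (0,0)[O../.XO/XOX]-1* (0,1)[.O./.XO/XOX]-1 (0,2)[..O/.XO/XOX]-1 (1,0)[.../OXO/XOX]-1
p3 X@[O../.XO/XOX]: (0,1)[OX./.XO/XOX]+1* (0,2)[O.X/.XO/XOX]+1 (1,0)[O../XXO/XOX]+1
p4 O@[OX./.XO/XOX] terminal -1; root [.../.XO/.OX] d5

PV length from [.../.XO/.OX]: 3 plies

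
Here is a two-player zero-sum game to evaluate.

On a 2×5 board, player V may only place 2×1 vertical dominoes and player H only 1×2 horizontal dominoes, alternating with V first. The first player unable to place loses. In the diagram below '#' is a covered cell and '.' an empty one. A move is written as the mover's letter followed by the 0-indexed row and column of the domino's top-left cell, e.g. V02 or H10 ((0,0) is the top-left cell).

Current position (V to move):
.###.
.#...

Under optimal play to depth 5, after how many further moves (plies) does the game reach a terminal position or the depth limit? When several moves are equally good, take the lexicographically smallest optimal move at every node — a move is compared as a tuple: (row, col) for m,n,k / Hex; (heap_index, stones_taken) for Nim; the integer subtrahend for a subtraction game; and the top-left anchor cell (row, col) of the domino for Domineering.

ply 1, V at .###./.#... | V00=-1→####./##...; V04=+1→.####/.#..#*
ply 2, H at .####/.#..# | H12=-1→.####/.####*
ply 3, V at .####/.#### | V00=+1→#####/#####*
ply 4: #####/##### is terminal -1 (H); from .###./.#... depth 5

PV length from [.###./.#...]: 3 plies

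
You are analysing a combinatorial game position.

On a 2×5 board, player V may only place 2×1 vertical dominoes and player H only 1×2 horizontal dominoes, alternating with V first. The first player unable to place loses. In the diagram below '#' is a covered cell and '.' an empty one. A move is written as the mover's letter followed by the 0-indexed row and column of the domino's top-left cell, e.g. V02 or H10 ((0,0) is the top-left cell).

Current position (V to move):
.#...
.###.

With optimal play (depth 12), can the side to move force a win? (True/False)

ply 1, V at .#.../.###. | V00=-1→##.../####.; V04=+1→.#..#/.####*
ply 2, H at .#..#/.#### | H02=-1→.####/.####*
ply 3, V at .####/.#### | V00=+1→#####/#####*
ply 4: #####/##### is terminal -1 (H); from .#.../.###. depth 12

V winning at [.#.../.###.]: True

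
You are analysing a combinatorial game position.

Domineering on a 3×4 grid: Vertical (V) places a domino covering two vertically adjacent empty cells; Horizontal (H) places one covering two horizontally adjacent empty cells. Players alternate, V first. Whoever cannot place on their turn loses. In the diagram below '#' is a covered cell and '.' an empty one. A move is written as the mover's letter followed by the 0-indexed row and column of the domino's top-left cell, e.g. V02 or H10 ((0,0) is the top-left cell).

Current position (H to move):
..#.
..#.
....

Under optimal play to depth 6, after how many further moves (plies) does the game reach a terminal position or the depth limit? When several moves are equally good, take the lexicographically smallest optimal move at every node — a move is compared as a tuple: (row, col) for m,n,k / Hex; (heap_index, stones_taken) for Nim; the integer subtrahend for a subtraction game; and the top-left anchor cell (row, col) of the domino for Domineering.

ply 1, H at ..#./..#./.... | H00=-1→###./..#./....; H10=+1→..#./###./....*; H20=-1→..#./..#./##..; H21=-1→..#./..#./.##.; H22=-1→..#./..#./..##
ply 2, V at ..#./###./.... | V03=-1→..##/####/....*; V13=-1→..#./####/...#
ply 3, H at ..##/####/.... | H00=+1→####/####/....*; H20=+1→..##/####/##..; H21=+1→..##/####/.##.; H22=+1→..##/####/..##
ply 4: ####/####/.... is terminal -1 (V); from ..#./..#./.... depth 6

PV length from [..#./..#./....]: 3 plies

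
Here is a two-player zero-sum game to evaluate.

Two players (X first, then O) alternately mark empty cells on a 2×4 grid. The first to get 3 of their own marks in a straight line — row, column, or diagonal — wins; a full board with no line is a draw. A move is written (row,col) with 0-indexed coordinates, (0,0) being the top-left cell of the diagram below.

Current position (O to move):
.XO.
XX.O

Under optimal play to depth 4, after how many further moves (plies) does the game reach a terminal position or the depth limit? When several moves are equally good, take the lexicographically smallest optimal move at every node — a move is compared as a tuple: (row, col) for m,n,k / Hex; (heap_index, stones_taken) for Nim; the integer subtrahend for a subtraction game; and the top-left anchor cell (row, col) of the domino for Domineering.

PV length from [.XO./XX.O]: 3 plies

p1 O@[.XO./XX.O]: (0,0)[OXO./XX.O]-1 (0,3)[.XOO/XX.O]-1 (1,2)[.XO./XXOO]+0*
p2 X@[.XO./XXOO]: (0,0)[XXO./XXOO]+0* (0,3)[.XOX/XXOO]+0
p3 O@[XXO./XXOO]: (0,3)[XXOO/XXOO]+0*
p4 X@[XXOO/XXOO] terminal +0; root [.XO./XX.O] d4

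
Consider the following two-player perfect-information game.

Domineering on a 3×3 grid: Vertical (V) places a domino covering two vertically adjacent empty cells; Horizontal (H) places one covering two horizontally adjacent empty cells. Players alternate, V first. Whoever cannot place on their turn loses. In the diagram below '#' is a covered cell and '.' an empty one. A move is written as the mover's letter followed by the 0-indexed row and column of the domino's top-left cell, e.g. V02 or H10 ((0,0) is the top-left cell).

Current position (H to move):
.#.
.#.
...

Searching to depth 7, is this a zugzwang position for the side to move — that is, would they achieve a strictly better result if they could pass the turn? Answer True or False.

zugzwang(.#./.#./..., H) = False

p1 H@[.#./.#./...]: H20[.#./.#./##.]-1* H21[.#./.#./.##]-1
p2 V@[.#./.#./##.]: V00[##./##./##.]+1* V02[.##/.##/##.]+1 V12[.#./.##/###]+1
p3 H@[##./##./##.] terminal -1; root [.#./.#./...] d7
suppose H passes — search the same position with V to move:
pass> p1 V@[.#./.#./...]: V00[##./##./...]+1* V02[.##/.##/...]+1 V10[.#./##./#..]+1 V12[.#./.##/..#]+1
pass> p2 H@[##./##./...]: H20[##./##./##.]-1* H21[##./##./.##]-1
pass> p3 V@[##./##./##.]: V02[###/###/##.]+1* V12[##./###/###]+1
pass> p4 H@[###/###/##.] terminal -1; root [.#./.#./...] d7
for H: play -1, pass -1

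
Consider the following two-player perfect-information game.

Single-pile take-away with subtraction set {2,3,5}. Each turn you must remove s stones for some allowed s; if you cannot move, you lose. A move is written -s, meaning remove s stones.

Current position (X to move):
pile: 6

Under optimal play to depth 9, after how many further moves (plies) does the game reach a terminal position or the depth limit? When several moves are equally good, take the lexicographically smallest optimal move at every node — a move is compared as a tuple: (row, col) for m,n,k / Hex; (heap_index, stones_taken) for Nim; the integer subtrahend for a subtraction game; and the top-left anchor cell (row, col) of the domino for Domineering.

PV length from [6]: 1 ply

p1 X@[6]: -2[4]-1 -3[3]-1 -5[1]+1*
p2 O@[1] terminal -1; root [6] d9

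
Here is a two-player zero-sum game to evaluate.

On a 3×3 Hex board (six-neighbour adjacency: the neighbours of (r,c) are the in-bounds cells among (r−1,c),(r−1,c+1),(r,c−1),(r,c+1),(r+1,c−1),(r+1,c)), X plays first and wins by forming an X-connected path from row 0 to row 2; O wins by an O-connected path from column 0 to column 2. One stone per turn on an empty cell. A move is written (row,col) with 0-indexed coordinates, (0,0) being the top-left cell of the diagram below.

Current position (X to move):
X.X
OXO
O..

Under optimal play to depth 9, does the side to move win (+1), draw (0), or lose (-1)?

value(X.X/OXO/O.., X) = +1

p1 X@[X.X/OXO/O..]: (0,1)[XXX/OXO/O..]-1 (2,1)[X.X/OXO/OX.]+1* (2,2)[X.X/OXO/O.X]-1
p2 O@[X.X/OXO/OX.] terminal -1; root [X.X/OXO/O..] d9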